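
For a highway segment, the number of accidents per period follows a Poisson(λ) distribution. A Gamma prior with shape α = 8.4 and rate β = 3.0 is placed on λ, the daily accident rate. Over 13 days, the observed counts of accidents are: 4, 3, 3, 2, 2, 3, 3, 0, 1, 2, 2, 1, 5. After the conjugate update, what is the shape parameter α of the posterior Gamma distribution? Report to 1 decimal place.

39.4

With a Gamma(shape α, rate β) prior, the Poisson likelihood is conjugate: the posterior is Gamma(α + ΣXᵢ, β + n).
Sum of counts S = 31 over n = 13 days.
Posterior: Gamma(α+S, β+n) = Gamma(8.4+31, 3.0+13) = Gamma(39.4, 16.0).
Posterior α = 39.4.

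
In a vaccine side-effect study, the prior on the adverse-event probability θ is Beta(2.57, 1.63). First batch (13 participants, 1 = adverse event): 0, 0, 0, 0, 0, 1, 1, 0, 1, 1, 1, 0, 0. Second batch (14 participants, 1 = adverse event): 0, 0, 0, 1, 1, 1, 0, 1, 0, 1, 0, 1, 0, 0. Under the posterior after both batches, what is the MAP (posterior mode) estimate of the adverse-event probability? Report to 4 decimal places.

The Beta prior is conjugate to a Binomial/Bernoulli likelihood; the update adds successes to α and failures to β.
After batch 1: Beta(2.57+5, 1.63+8) = Beta(7.57, 9.63).
After batch 2: Beta(7.57+6, 9.63+8) = Beta(13.57, 17.63).
Mode of Beta(a,b) for a,b>1 is (a−1)/(a+b−2) = 12.57/29.20 = 0.4305.

0.4305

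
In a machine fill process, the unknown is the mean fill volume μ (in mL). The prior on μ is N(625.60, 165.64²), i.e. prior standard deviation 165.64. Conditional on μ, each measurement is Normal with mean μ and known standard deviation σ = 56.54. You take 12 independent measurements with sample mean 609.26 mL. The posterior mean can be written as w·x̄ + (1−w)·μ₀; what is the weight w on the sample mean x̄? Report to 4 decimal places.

For Normal data with known variance σ², a Normal(μ₀, σ₀²) prior on μ is conjugate. Posterior precision = 1/σ₀² + n/σ²; posterior mean is the precision-weighted average of μ₀ and x̄.
σ₀² = 165.64² = 27436.6096, σ² = 56.54² = 3196.7716. Prior precision 1/σ₀² = 1/27436.6096; data precision n/σ² = 12/3196.7716.
w = (n/σ²)/(1/σ₀² + n/σ²) = n·σ₀²/(σ² + n·σ₀²) = 12·27436.6096/(3196.7716 + 12·27436.6096) = 329239.3152/332436.0868 = 0.9904.

0.9904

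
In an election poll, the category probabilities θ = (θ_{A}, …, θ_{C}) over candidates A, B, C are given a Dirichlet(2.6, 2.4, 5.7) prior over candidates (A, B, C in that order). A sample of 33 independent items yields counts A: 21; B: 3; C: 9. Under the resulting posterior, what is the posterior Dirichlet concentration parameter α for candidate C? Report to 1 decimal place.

14.7

The Dirichlet prior is conjugate to the Multinomial likelihood: each posterior αⱼ = prior αⱼ + observed count nⱼ.
Posterior concentration: (23.6, 5.4, 14.7), total = 43.7.
α_{C} = 5.7 + 9 = 14.7.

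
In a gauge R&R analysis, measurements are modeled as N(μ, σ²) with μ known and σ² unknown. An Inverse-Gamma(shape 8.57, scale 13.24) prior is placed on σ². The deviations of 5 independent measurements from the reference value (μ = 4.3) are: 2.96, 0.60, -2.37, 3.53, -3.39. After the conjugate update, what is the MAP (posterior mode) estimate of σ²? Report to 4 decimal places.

2.6997

With known mean μ and an Inverse-Gamma(α, β) prior on σ², the Normal likelihood is conjugate: posterior is Inv-Gamma(α + n/2, β + Σ(xᵢ−μ)²/2).
Σ(xᵢ−μ)² = (2.96)² + (0.60)² + (-2.37)² + (3.53)² + (-3.39)² = 38.6915.
Posterior: Inv-Gamma(8.57 + 5/2, 13.24 + 38.6915/2) = Inv-Gamma(11.07, 32.58575).
Mode = β/(α+1) = 32.58575/12.07 = 2.6997.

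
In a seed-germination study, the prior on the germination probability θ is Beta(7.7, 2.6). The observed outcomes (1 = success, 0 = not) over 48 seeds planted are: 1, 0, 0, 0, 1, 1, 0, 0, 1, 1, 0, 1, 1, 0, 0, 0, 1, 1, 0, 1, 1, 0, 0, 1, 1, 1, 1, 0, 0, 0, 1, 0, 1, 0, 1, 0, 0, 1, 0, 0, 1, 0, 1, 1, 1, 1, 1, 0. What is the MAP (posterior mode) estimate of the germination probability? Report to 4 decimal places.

The Beta prior is conjugate to a Binomial/Bernoulli likelihood; the update adds successes to α and failures to β.
Posterior: Beta(α+k, β+n−k) = Beta(7.7+25, 2.6+23) = Beta(32.7, 25.6).
Mode of Beta(a,b) for a,b>1 is (a−1)/(a+b−2) = 31.7/56.3 = 0.5631.

0.5631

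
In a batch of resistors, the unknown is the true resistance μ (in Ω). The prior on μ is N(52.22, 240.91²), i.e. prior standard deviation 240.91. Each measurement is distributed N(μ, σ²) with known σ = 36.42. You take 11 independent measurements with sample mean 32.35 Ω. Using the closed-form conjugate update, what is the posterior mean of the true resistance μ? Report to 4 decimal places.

For Normal data with known variance σ², a Normal(μ₀, σ₀²) prior on μ is conjugate. Posterior precision = 1/σ₀² + n/σ²; posterior mean is the precision-weighted average of μ₀ and x̄.
n·x̄ = 11·32.35 = 355.85.
σ₀² = 240.91² = 58037.6281, σ² = 36.42² = 1326.4164; σ² + n·σ₀² = 1326.4164 + 11·58037.6281 = 639740.3255.
Posterior mean = (μ₀/σ₀² + n·x̄/σ²)/(1/σ₀² + n/σ²) = (σ²·μ₀ + σ₀²·n·x̄)/(σ² + n·σ₀²) = (1326.4164·52.22 + 58037.6281·355.85)/639740.3255 = 20721955.423793/639740.3255 = 32.3912.

32.3912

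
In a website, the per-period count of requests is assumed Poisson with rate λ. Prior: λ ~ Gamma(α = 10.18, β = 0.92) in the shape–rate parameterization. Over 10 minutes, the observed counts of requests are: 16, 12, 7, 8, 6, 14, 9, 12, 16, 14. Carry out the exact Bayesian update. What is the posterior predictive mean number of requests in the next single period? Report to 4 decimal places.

11.3718

With a Gamma(shape α, rate β) prior, the Poisson likelihood is conjugate: the posterior is Gamma(α + ΣXᵢ, β + n).
Sum of counts S = 114 over n = 10 minutes.
Posterior: Gamma(α+S, β+n) = Gamma(10.18+114, 0.92+10) = Gamma(124.18, 10.92).
The predictive distribution for one future period is NegBinom with mean α/β = 11.3718.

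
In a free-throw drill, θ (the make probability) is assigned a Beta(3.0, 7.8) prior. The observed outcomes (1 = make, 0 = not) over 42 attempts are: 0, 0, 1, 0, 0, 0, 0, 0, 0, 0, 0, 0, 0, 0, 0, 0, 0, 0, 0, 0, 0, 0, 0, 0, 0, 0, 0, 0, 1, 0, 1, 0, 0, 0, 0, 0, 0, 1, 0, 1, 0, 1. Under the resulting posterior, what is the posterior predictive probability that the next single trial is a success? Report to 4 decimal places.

The Beta prior is conjugate to a Binomial/Bernoulli likelihood; the update adds successes to α and failures to β.
Posterior: Beta(α+k, β+n−k) = Beta(3.0+6, 7.8+36) = Beta(9.0, 43.8).
For a single future Bernoulli trial, P(success | data) = α/(α+β) = 0.1705.

0.1705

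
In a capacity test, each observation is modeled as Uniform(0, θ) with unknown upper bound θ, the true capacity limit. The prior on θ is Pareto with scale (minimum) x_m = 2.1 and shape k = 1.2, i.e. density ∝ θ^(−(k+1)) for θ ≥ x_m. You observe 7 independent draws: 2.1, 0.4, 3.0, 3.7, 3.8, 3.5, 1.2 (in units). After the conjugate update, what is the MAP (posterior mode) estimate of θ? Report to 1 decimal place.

3.8

A Pareto(scale x_m, shape k) prior on the upper bound θ of Uniform(0, θ) is conjugate: posterior is Pareto(max(x_m, max xᵢ), k + n).
Sample maximum = 3.8; prior scale x_m = 2.1 → posterior scale = max = 3.8.
Posterior shape = 1.2 + 7 = 8.2.
The Pareto density is decreasing on [x_m, ∞), so the mode is x_m = 3.8.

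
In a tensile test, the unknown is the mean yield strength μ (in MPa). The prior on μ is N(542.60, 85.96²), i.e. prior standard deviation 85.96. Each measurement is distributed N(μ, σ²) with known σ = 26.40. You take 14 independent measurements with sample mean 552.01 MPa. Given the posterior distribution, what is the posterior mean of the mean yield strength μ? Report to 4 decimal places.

551.9470

For Normal data with known variance σ², a Normal(μ₀, σ₀²) prior on μ is conjugate. Posterior precision = 1/σ₀² + n/σ²; posterior mean is the precision-weighted average of μ₀ and x̄.
n·x̄ = 14·552.01 = 7728.14.
σ₀² = 85.96² = 7389.1216, σ² = 26.40² = 696.96; σ² + n·σ₀² = 696.96 + 14·7389.1216 = 104144.6624.
Posterior mean = (μ₀/σ₀² + n·x̄/σ²)/(1/σ₀² + n/σ²) = (σ²·μ₀ + σ₀²·n·x̄)/(σ² + n·σ₀²) = (696.96·542.60 + 7389.1216·7728.14)/104144.6624 = 57482336.697824/104144.6624 = 551.9470.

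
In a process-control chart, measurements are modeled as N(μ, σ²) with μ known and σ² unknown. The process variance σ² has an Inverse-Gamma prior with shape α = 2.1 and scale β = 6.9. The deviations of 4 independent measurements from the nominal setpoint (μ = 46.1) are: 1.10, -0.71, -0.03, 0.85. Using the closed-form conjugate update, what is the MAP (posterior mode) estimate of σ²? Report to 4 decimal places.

1.5919

With known mean μ and an Inverse-Gamma(α, β) prior on σ², the Normal likelihood is conjugate: posterior is Inv-Gamma(α + n/2, β + Σ(xᵢ−μ)²/2).
Σ(xᵢ−μ)² = (1.10)² + (-0.71)² + (-0.03)² + (0.85)² = 2.4375.
Posterior: Inv-Gamma(2.1 + 4/2, 6.9 + 2.4375/2) = Inv-Gamma(4.10, 8.11875).
Mode = β/(α+1) = 8.11875/5.10 = 1.5919.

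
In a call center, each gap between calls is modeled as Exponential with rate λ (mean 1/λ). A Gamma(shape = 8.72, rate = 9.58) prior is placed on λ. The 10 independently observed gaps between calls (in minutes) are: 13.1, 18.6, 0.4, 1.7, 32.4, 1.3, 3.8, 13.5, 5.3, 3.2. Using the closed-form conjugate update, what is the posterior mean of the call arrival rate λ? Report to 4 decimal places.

0.1820

With a Gamma(shape α, rate β) prior on the exponential rate λ, the posterior after n observations with total T = Σxᵢ is Gamma(α+n, β+T).
Sum of observations T = 93.3 minutes; n = 10.
Posterior: Gamma(8.72+10, 9.58+93.3) = Gamma(18.72, 102.88).
Posterior mean of λ = α/β = 18.72/102.88 = 0.1820.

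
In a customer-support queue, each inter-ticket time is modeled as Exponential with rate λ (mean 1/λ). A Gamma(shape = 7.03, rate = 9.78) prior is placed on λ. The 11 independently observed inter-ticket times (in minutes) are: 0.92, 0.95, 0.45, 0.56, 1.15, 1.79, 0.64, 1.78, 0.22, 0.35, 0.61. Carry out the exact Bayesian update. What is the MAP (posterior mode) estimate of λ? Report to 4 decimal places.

With a Gamma(shape α, rate β) prior on the exponential rate λ, the posterior after n observations with total T = Σxᵢ is Gamma(α+n, β+T).
Sum of observations T = 9.42 minutes; n = 11.
Posterior: Gamma(7.03+11, 9.78+9.42) = Gamma(18.03, 19.20).
Mode = (α−1)/β = 0.8870.

0.8870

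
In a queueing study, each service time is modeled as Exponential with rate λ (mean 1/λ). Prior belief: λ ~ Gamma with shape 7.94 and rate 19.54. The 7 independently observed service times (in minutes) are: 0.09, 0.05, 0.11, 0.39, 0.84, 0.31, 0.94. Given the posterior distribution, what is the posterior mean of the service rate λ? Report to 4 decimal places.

0.6709

With a Gamma(shape α, rate β) prior on the exponential rate λ, the posterior after n observations with total T = Σxᵢ is Gamma(α+n, β+T).
Sum of observations T = 2.73 minutes; n = 7.
Posterior: Gamma(7.94+7, 19.54+2.73) = Gamma(14.94, 22.27).
Posterior mean of λ = α/β = 14.94/22.27 = 0.6709.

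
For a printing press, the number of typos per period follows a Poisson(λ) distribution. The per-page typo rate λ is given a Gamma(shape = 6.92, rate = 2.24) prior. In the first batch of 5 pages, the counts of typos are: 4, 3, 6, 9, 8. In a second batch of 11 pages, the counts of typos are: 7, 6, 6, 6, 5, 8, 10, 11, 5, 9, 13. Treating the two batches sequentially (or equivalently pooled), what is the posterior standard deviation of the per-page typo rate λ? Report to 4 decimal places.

0.6078

With a Gamma(shape α, rate β) prior, the Poisson likelihood is conjugate: the posterior is Gamma(α + ΣXᵢ, β + n).
Batch 1: sum of counts S = 30 over n = 5 pages.
After batch 1: Gamma(α+S, β+n) = Gamma(6.92+30, 2.24+5) = Gamma(36.92, 7.24).
Batch 2: sum of counts S = 86 over n = 11 pages.
After batch 2: Gamma(α+S, β+n) = Gamma(36.92+86, 7.24+11) = Gamma(122.92, 18.24).
SD = √α/β = √122.92/18.24 = 0.6078.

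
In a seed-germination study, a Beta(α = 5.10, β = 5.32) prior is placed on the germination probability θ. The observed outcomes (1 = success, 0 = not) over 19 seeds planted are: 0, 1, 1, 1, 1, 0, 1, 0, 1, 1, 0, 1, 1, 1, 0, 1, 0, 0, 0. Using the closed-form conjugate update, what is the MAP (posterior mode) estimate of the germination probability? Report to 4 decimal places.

The Beta prior is conjugate to a Binomial/Bernoulli likelihood; the update adds successes to α and failures to β.
Posterior: Beta(α+k, β+n−k) = Beta(5.10+11, 5.32+8) = Beta(16.10, 13.32).
Mode of Beta(a,b) for a,b>1 is (a−1)/(a+b−2) = 15.10/27.42 = 0.5507.

0.5507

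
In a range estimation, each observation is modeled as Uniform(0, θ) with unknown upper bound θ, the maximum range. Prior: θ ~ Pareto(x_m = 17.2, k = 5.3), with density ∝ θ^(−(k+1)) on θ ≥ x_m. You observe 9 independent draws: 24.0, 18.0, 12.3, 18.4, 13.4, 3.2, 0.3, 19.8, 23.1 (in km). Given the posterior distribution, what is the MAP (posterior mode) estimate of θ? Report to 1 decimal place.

A Pareto(scale x_m, shape k) prior on the upper bound θ of Uniform(0, θ) is conjugate: posterior is Pareto(max(x_m, max xᵢ), k + n).
Sample maximum = 24.0; prior scale x_m = 17.2 → posterior scale = max = 24.0.
Posterior shape = 5.3 + 9 = 14.3.
The Pareto density is decreasing on [x_m, ∞), so the mode is x_m = 24.0.

24.0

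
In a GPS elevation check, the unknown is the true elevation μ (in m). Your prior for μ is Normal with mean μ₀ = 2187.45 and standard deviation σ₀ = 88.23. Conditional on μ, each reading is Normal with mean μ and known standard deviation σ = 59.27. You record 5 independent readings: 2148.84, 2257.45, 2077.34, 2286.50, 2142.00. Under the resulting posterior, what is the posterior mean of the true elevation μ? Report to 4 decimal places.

For Normal data with known variance σ², a Normal(μ₀, σ₀²) prior on μ is conjugate. Posterior precision = 1/σ₀² + n/σ²; posterior mean is the precision-weighted average of μ₀ and x̄.
Σxᵢ = 2148.84 + 2257.45 + 2077.34 + 2286.50 + 2142.00 = 10912.13, so n·x̄ = 10912.13.
σ₀² = 88.23² = 7784.5329, σ² = 59.27² = 3512.9329; σ² + n·σ₀² = 3512.9329 + 5·7784.5329 = 42435.5974.
Posterior mean = (μ₀/σ₀² + n·x̄/σ²)/(1/σ₀² + n/σ²) = (σ²·μ₀ + σ₀²·n·x̄)/(σ² + n·σ₀²) = (3512.9329·2187.45 + 7784.5329·10912.13)/42435.5974 = 92630200.066182/42435.5974 = 2182.8419.

2182.8419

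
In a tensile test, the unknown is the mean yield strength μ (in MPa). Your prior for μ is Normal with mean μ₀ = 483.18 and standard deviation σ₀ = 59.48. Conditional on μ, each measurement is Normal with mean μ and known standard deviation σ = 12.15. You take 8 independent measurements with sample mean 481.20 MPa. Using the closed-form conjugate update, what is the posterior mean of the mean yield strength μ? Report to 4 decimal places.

481.2103

For Normal data with known variance σ², a Normal(μ₀, σ₀²) prior on μ is conjugate. Posterior precision = 1/σ₀² + n/σ²; posterior mean is the precision-weighted average of μ₀ and x̄.
n·x̄ = 8·481.20 = 3849.6.
σ₀² = 59.48² = 3537.8704, σ² = 12.15² = 147.6225; σ² + n·σ₀² = 147.6225 + 8·3537.8704 = 28450.5857.
Posterior mean = (μ₀/σ₀² + n·x̄/σ²)/(1/σ₀² + n/σ²) = (σ²·μ₀ + σ₀²·n·x̄)/(σ² + n·σ₀²) = (147.6225·483.18 + 3537.8704·3849.6)/28450.5857 = 13690714.13139/28450.5857 = 481.2103.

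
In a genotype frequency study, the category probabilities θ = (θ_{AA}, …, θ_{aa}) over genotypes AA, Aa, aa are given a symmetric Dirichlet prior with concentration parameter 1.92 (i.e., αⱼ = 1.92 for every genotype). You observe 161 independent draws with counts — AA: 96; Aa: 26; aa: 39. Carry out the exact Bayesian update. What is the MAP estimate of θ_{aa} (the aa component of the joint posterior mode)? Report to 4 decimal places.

0.2438

The Dirichlet prior is conjugate to the Multinomial likelihood: each posterior αⱼ = prior αⱼ + observed count nⱼ.
Posterior concentration: (97.92, 27.92, 40.92), total = 166.76.
Joint mode component: (α_{aa}−1)/(Σα−K) = 39.92/163.76 = 0.2438.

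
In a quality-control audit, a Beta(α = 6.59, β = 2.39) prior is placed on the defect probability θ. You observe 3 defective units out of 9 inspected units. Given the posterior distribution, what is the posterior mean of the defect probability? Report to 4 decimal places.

The Beta prior is conjugate to a Binomial/Bernoulli likelihood; the update adds successes to α and failures to β.
Posterior: Beta(α+k, β+n−k) = Beta(6.59+3, 2.39+6) = Beta(9.59, 8.39).
Posterior mean = α/(α+β) = 9.59/17.98 = 0.5334.

0.5334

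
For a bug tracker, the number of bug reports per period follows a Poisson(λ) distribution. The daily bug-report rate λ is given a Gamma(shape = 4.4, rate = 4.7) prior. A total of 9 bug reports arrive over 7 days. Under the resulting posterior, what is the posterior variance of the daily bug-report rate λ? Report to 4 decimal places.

With a Gamma(shape α, rate β) prior, the Poisson likelihood is conjugate: the posterior is Gamma(α + ΣXᵢ, β + n).
Posterior: Gamma(α+S, β+n) = Gamma(4.4+9, 4.7+7) = Gamma(13.4, 11.7).
Var = α/β² = 13.4/11.7² = 0.0979.

0.0979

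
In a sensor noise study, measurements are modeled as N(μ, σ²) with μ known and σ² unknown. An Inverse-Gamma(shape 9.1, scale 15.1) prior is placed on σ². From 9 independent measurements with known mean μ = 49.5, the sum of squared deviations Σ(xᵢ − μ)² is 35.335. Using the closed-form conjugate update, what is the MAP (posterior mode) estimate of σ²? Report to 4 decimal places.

2.2443

With known mean μ and an Inverse-Gamma(α, β) prior on σ², the Normal likelihood is conjugate: posterior is Inv-Gamma(α + n/2, β + Σ(xᵢ−μ)²/2).
Posterior: Inv-Gamma(9.1 + 9/2, 15.1 + 35.335/2) = Inv-Gamma(13.60, 32.7675).
Mode = β/(α+1) = 32.7675/14.60 = 2.2443.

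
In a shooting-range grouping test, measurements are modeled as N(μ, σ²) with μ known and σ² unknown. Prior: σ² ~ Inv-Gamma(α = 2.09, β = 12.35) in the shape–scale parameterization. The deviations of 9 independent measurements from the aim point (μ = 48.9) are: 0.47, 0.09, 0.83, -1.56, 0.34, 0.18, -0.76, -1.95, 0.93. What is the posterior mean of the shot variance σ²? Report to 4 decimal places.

With known mean μ and an Inverse-Gamma(α, β) prior on σ², the Normal likelihood is conjugate: posterior is Inv-Gamma(α + n/2, β + Σ(xᵢ−μ)²/2).
Σ(xᵢ−μ)² = (0.47)² + (0.09)² + (0.83)² + (-1.56)² + (0.34)² + (0.18)² + (-0.76)² + (-1.95)² + (0.93)² = 8.7445.
Posterior: Inv-Gamma(2.09 + 9/2, 12.35 + 8.7445/2) = Inv-Gamma(6.59, 16.72225).
E[σ²|data] = β/(α−1) = 16.72225/5.59 = 2.9915.

2.9915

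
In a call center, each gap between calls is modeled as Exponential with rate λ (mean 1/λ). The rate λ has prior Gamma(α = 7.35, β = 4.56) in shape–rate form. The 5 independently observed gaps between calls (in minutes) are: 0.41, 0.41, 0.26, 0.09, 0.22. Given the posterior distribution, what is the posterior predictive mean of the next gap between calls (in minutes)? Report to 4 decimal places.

With a Gamma(shape α, rate β) prior on the exponential rate λ, the posterior after n observations with total T = Σxᵢ is Gamma(α+n, β+T).
Sum of observations T = 1.39 minutes; n = 5.
Posterior: Gamma(7.35+5, 4.56+1.39) = Gamma(12.35, 5.95).
The predictive distribution for the next observation is Lomax; its mean is β/(α−1) = 5.95/11.35 = 0.5242.

0.5242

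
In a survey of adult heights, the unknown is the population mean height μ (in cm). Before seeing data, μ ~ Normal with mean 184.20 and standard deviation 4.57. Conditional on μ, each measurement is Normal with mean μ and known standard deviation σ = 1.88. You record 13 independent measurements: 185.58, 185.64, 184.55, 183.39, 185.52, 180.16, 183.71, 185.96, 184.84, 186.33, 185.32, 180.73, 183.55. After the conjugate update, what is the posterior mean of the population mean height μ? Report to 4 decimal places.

For Normal data with known variance σ², a Normal(μ₀, σ₀²) prior on μ is conjugate. Posterior precision = 1/σ₀² + n/σ²; posterior mean is the precision-weighted average of μ₀ and x̄.
Σxᵢ = 185.58 + 185.64 + 184.55 + 183.39 + 185.52 + 180.16 + 183.71 + 185.96 + 184.84 + 186.33 + 185.32 + 180.73 + 183.55 = 2395.28, so n·x̄ = 2395.28.
σ₀² = 4.57² = 20.8849, σ² = 1.88² = 3.5344; σ² + n·σ₀² = 3.5344 + 13·20.8849 = 275.0381.
Posterior mean = (μ₀/σ₀² + n·x̄/σ²)/(1/σ₀² + n/σ²) = (σ²·μ₀ + σ₀²·n·x̄)/(σ² + n·σ₀²) = (3.5344·184.20 + 20.8849·2395.28)/275.0381 = 50676.219752/275.0381 = 184.2516.

184.2516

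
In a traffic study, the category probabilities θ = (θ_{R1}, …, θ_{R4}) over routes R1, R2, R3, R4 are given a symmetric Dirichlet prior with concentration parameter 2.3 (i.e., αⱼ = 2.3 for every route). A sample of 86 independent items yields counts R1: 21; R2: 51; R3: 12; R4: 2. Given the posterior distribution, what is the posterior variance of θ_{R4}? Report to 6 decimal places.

0.000448

The Dirichlet prior is conjugate to the Multinomial likelihood: each posterior αⱼ = prior αⱼ + observed count nⱼ.
Posterior concentration: (23.3, 53.3, 14.3, 4.3), total = 95.2.
Var[θ_j] = α_j(Σα−α_j)/((Σα)²(Σα+1)) = 4.3·90.9/(95.2²·96.2) = 0.000448.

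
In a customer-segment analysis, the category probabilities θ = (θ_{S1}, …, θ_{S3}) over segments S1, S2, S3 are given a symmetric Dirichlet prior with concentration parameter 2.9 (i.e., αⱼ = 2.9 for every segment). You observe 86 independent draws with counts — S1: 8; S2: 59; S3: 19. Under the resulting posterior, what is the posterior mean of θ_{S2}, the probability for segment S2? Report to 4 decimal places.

0.6536

The Dirichlet prior is conjugate to the Multinomial likelihood: each posterior αⱼ = prior αⱼ + observed count nⱼ.
Posterior concentration: (10.9, 61.9, 21.9), total = 94.7.
E[θ_{S2}|data] = α_{S2}/Σα = 61.9/94.7 = 0.6536.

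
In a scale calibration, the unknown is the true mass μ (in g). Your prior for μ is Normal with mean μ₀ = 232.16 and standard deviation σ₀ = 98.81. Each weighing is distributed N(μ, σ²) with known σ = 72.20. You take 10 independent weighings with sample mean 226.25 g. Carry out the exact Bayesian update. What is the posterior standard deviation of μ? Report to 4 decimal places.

For Normal data with known variance σ², a Normal(μ₀, σ₀²) prior on μ is conjugate. Posterior precision = 1/σ₀² + n/σ²; posterior mean is the precision-weighted average of μ₀ and x̄.
σ₀² = 98.81² = 9763.4161, σ² = 72.20² = 5212.84; σ² + n·σ₀² = 5212.84 + 10·9763.4161 = 102847.001.
Posterior precision = 1/σ₀² + n/σ² = 1/9763.4161 + 10/5212.84 = (σ² + n·σ₀²)/(σ₀²σ²) = 102847.001/(9763.4161·5212.84); posterior variance σₙ² = σ₀²σ²/(σ² + n·σ₀²) = 9763.4161·5212.84/102847.001 = 494.862519.
Posterior SD = √σₙ² = √(9763.4161·5212.84/102847.001) = 22.2455.

22.2455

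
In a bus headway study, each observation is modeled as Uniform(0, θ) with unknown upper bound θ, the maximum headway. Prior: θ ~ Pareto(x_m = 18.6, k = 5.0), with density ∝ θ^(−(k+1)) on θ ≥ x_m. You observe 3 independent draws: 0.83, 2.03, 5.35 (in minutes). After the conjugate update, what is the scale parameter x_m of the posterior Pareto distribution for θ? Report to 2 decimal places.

A Pareto(scale x_m, shape k) prior on the upper bound θ of Uniform(0, θ) is conjugate: posterior is Pareto(max(x_m, max xᵢ), k + n).
Sample maximum = 5.35; prior scale x_m = 18.6 → posterior scale = max = 18.60.
Posterior shape = 5.0 + 3 = 8.0.
Posterior scale x_m = 18.60.

18.60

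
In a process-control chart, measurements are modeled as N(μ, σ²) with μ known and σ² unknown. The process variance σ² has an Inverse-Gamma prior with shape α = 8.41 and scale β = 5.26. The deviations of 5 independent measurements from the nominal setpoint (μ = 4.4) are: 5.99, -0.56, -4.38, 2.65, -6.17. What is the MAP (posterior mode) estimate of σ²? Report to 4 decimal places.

4.6595

With known mean μ and an Inverse-Gamma(α, β) prior on σ², the Normal likelihood is conjugate: posterior is Inv-Gamma(α + n/2, β + Σ(xᵢ−μ)²/2).
Σ(xᵢ−μ)² = (5.99)² + (-0.56)² + (-4.38)² + (2.65)² + (-6.17)² = 100.4695.
Posterior: Inv-Gamma(8.41 + 5/2, 5.26 + 100.4695/2) = Inv-Gamma(10.91, 55.49475).
Mode = β/(α+1) = 55.49475/11.91 = 4.6595.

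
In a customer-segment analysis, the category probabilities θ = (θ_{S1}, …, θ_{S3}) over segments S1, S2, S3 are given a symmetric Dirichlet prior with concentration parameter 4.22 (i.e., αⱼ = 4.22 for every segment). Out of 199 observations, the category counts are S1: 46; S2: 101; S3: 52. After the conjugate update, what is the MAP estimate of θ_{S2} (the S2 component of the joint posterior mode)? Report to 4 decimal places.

0.4995

The Dirichlet prior is conjugate to the Multinomial likelihood: each posterior αⱼ = prior αⱼ + observed count nⱼ.
Posterior concentration: (50.22, 105.22, 56.22), total = 211.66.
Joint mode component: (α_{S2}−1)/(Σα−K) = 104.22/208.66 = 0.4995.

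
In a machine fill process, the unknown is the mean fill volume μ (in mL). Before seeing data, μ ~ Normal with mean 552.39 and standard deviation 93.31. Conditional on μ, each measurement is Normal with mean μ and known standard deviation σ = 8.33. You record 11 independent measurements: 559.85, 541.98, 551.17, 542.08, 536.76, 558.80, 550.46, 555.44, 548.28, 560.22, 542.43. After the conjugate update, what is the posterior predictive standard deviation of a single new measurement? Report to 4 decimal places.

8.7001

For Normal data with known variance σ², a Normal(μ₀, σ₀²) prior on μ is conjugate. Posterior precision = 1/σ₀² + n/σ²; posterior mean is the precision-weighted average of μ₀ and x̄.
σ₀² = 93.31² = 8706.7561, σ² = 8.33² = 69.3889; σ² + n·σ₀² = 69.3889 + 11·8706.7561 = 95843.706.
Posterior precision = 1/σ₀² + n/σ² = 1/8706.7561 + 11/69.3889 = (σ² + n·σ₀²)/(σ₀²σ²) = 95843.706/(8706.7561·69.3889); posterior variance σₙ² = σ₀²σ²/(σ² + n·σ₀²) = 8706.7561·69.3889/95843.706 = 6.303515.
Predictive variance for one new observation = σₙ² + σ² = 8706.7561·69.3889/95843.706 + 69.3889 = σ²·(σ₀² + 95843.706)/95843.706 = 69.3889·104550.4621/95843.706 = 75.692415; SD = √(69.3889·104550.4621/95843.706) = 8.7001.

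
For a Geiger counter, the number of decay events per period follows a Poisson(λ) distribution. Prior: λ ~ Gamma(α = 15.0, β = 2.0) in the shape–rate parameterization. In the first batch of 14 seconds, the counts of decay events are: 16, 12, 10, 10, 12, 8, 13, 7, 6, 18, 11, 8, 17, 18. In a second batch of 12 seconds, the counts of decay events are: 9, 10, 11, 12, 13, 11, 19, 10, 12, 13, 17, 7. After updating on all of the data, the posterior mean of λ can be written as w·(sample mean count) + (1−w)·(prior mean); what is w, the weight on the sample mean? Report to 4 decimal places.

0.9286

With a Gamma(shape α, rate β) prior, the Poisson likelihood is conjugate: the posterior is Gamma(α + ΣXᵢ, β + n).
Total number of seconds: n = 14 + 12 = 26.
Posterior mean = (α₀+S)/(β₀+n) = [n/(β₀+n)]·(S/n) + [β₀/(β₀+n)]·(α₀/β₀), so only n and β₀ enter the weight.
Weight on data w = n/(β₀+n) = 26/(2.0+26) = 26/28.0 = 0.9286.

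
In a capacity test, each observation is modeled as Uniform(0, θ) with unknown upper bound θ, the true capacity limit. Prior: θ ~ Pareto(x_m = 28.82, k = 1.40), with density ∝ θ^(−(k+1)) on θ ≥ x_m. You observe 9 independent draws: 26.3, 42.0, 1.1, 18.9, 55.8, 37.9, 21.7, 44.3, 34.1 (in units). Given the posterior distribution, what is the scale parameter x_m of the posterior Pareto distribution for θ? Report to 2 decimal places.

55.80

A Pareto(scale x_m, shape k) prior on the upper bound θ of Uniform(0, θ) is conjugate: posterior is Pareto(max(x_m, max xᵢ), k + n).
Sample maximum = 55.8; prior scale x_m = 28.82 → posterior scale = max = 55.80.
Posterior shape = 1.40 + 9 = 10.40.
Posterior scale x_m = 55.80.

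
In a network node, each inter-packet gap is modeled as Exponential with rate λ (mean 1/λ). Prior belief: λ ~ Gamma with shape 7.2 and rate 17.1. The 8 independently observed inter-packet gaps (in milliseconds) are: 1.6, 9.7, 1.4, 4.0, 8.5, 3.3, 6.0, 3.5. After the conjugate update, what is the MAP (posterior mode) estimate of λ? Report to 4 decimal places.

0.2577

With a Gamma(shape α, rate β) prior on the exponential rate λ, the posterior after n observations with total T = Σxᵢ is Gamma(α+n, β+T).
Sum of observations T = 38.0 milliseconds; n = 8.
Posterior: Gamma(7.2+8, 17.1+38.0) = Gamma(15.2, 55.1).
Mode = (α−1)/β = 0.2577.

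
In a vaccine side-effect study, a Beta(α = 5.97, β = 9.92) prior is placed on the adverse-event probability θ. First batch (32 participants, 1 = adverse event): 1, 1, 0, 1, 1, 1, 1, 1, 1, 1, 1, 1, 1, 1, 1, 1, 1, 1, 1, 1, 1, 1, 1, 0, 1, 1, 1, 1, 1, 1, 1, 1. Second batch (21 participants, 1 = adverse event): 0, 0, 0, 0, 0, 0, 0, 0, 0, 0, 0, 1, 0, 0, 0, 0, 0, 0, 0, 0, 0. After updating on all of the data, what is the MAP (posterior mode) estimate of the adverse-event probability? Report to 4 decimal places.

The Beta prior is conjugate to a Binomial/Bernoulli likelihood; the update adds successes to α and failures to β.
After batch 1: Beta(5.97+30, 9.92+2) = Beta(35.97, 11.92).
After batch 2: Beta(35.97+1, 11.92+20) = Beta(36.97, 31.92).
Mode of Beta(a,b) for a,b>1 is (a−1)/(a+b−2) = 35.97/66.89 = 0.5377.

0.5377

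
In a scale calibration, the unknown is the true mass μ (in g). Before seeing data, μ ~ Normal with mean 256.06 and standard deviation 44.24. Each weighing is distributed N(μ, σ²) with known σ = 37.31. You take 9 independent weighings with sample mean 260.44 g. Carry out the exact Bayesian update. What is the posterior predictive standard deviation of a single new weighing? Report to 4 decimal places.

39.1839

For Normal data with known variance σ², a Normal(μ₀, σ₀²) prior on μ is conjugate. Posterior precision = 1/σ₀² + n/σ²; posterior mean is the precision-weighted average of μ₀ and x̄.
σ₀² = 44.24² = 1957.1776, σ² = 37.31² = 1392.0361; σ² + n·σ₀² = 1392.0361 + 9·1957.1776 = 19006.6345.
Posterior precision = 1/σ₀² + n/σ² = 1/1957.1776 + 9/1392.0361 = (σ² + n·σ₀²)/(σ₀²σ²) = 19006.6345/(1957.1776·1392.0361); posterior variance σₙ² = σ₀²σ²/(σ² + n·σ₀²) = 1957.1776·1392.0361/19006.6345 = 143.342677.
Predictive variance for one new observation = σₙ² + σ² = 1957.1776·1392.0361/19006.6345 + 1392.0361 = σ²·(σ₀² + 19006.6345)/19006.6345 = 1392.0361·20963.8121/19006.6345 = 1535.378777; SD = √(1392.0361·20963.8121/19006.6345) = 39.1839.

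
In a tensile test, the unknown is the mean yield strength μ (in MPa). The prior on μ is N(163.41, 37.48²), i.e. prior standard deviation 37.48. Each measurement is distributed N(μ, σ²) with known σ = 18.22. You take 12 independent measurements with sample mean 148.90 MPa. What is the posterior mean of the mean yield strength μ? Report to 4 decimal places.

149.1802

For Normal data with known variance σ², a Normal(μ₀, σ₀²) prior on μ is conjugate. Posterior precision = 1/σ₀² + n/σ²; posterior mean is the precision-weighted average of μ₀ and x̄.
n·x̄ = 12·148.90 = 1786.8.
σ₀² = 37.48² = 1404.7504, σ² = 18.22² = 331.9684; σ² + n·σ₀² = 331.9684 + 12·1404.7504 = 17188.9732.
Posterior mean = (μ₀/σ₀² + n·x̄/σ²)/(1/σ₀² + n/σ²) = (σ²·μ₀ + σ₀²·n·x̄)/(σ² + n·σ₀²) = (331.9684·163.41 + 1404.7504·1786.8)/17188.9732 = 2564254.970964/17188.9732 = 149.1802.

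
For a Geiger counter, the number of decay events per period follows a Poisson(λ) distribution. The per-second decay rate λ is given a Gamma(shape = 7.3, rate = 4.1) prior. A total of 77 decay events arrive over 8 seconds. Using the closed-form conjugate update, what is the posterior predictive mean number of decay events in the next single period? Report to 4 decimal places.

6.9669

With a Gamma(shape α, rate β) prior, the Poisson likelihood is conjugate: the posterior is Gamma(α + ΣXᵢ, β + n).
Posterior: Gamma(α+S, β+n) = Gamma(7.3+77, 4.1+8) = Gamma(84.3, 12.1).
The predictive distribution for one future period is NegBinom with mean α/β = 6.9669.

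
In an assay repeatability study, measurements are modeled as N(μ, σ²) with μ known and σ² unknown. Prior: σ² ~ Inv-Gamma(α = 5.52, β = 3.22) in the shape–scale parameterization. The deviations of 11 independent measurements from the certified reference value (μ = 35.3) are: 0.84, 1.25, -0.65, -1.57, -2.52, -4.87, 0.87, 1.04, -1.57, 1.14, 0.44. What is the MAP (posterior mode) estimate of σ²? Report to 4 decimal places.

1.9742

With known mean μ and an Inverse-Gamma(α, β) prior on σ², the Normal likelihood is conjugate: posterior is Inv-Gamma(α + n/2, β + Σ(xᵢ−μ)²/2).
Σ(xᵢ−μ)² = (0.84)² + (1.25)² + (-0.65)² + (-1.57)² + (-2.52)² + (-4.87)² + (0.87)² + (1.04)² + (-1.57)² + (1.14)² + (0.44)² = 41.0194.
Posterior: Inv-Gamma(5.52 + 11/2, 3.22 + 41.0194/2) = Inv-Gamma(11.02, 23.72970).
Mode = β/(α+1) = 23.72970/12.02 = 1.9742.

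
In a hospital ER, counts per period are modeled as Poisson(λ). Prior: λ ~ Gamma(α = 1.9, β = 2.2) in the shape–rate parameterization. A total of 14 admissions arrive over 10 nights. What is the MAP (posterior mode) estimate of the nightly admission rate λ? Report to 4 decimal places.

With a Gamma(shape α, rate β) prior, the Poisson likelihood is conjugate: the posterior is Gamma(α + ΣXᵢ, β + n).
Posterior: Gamma(α+S, β+n) = Gamma(1.9+14, 2.2+10) = Gamma(15.9, 12.2).
Mode of Gamma(α,β) for α≥1 is (α−1)/β = 14.9/12.2 = 1.2213.

1.2213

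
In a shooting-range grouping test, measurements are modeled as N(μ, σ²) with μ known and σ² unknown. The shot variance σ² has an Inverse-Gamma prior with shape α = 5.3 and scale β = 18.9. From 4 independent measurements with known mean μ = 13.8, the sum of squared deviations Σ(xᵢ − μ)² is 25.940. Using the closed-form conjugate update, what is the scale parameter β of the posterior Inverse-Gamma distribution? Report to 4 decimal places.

31.8700

With known mean μ and an Inverse-Gamma(α, β) prior on σ², the Normal likelihood is conjugate: posterior is Inv-Gamma(α + n/2, β + Σ(xᵢ−μ)²/2).
Posterior: Inv-Gamma(5.3 + 4/2, 18.9 + 25.940/2) = Inv-Gamma(7.30, 31.8700).
Posterior β = 31.8700.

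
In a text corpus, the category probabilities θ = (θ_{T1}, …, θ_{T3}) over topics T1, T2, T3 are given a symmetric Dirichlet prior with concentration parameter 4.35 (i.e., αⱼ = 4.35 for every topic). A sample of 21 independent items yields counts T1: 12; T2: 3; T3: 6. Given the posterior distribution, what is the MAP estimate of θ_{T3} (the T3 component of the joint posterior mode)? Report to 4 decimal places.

0.3011

The Dirichlet prior is conjugate to the Multinomial likelihood: each posterior αⱼ = prior αⱼ + observed count nⱼ.
Posterior concentration: (16.35, 7.35, 10.35), total = 34.05.
Joint mode component: (α_{T3}−1)/(Σα−K) = 9.35/31.05 = 0.3011.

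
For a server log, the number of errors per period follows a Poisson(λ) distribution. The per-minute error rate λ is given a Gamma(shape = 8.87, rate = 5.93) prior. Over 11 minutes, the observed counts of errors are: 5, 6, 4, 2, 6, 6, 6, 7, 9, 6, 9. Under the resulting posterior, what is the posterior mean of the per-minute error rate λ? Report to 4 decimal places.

With a Gamma(shape α, rate β) prior, the Poisson likelihood is conjugate: the posterior is Gamma(α + ΣXᵢ, β + n).
Sum of counts S = 66 over n = 11 minutes.
Posterior: Gamma(α+S, β+n) = Gamma(8.87+66, 5.93+11) = Gamma(74.87, 16.93).
Posterior mean = α/β = 74.87/16.93 = 4.4223.

4.4223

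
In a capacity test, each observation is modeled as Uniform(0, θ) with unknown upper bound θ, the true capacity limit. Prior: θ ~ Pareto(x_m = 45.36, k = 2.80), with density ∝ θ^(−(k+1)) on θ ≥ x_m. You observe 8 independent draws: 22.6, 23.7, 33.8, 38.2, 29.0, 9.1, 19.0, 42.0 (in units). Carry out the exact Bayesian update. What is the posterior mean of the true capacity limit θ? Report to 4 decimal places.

49.9886

A Pareto(scale x_m, shape k) prior on the upper bound θ of Uniform(0, θ) is conjugate: posterior is Pareto(max(x_m, max xᵢ), k + n).
Sample maximum = 42.0; prior scale x_m = 45.36 → posterior scale = max = 45.36.
Posterior shape = 2.80 + 8 = 10.80.
E[θ|data] = k·x_m/(k−1) = 10.80·45.36/9.80 = 49.9886.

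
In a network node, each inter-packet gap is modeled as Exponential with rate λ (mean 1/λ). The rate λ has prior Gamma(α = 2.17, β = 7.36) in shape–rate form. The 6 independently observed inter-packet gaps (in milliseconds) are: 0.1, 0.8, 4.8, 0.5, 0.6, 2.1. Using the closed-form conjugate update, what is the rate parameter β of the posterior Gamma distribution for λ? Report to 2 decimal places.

16.26

With a Gamma(shape α, rate β) prior on the exponential rate λ, the posterior after n observations with total T = Σxᵢ is Gamma(α+n, β+T).
Sum of observations T = 8.9 milliseconds; n = 6.
Posterior: Gamma(2.17+6, 7.36+8.9) = Gamma(8.17, 16.26).
Posterior β = 16.26.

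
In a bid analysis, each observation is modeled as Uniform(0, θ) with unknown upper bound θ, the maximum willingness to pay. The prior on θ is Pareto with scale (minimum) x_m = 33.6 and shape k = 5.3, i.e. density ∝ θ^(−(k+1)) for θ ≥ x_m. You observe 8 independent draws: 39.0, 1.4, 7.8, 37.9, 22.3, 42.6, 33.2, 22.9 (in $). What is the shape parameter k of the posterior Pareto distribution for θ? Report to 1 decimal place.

A Pareto(scale x_m, shape k) prior on the upper bound θ of Uniform(0, θ) is conjugate: posterior is Pareto(max(x_m, max xᵢ), k + n).
Sample maximum = 42.6; prior scale x_m = 33.6 → posterior scale = max = 42.6.
Posterior shape = 5.3 + 8 = 13.3.
Posterior shape k = 13.3.

13.3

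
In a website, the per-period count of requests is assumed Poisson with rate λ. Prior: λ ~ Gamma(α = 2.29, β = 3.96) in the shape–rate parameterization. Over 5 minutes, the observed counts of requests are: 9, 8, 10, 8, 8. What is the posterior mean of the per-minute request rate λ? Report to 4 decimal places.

5.0547

With a Gamma(shape α, rate β) prior, the Poisson likelihood is conjugate: the posterior is Gamma(α + ΣXᵢ, β + n).
Sum of counts S = 43 over n = 5 minutes.
Posterior: Gamma(α+S, β+n) = Gamma(2.29+43, 3.96+5) = Gamma(45.29, 8.96).
Posterior mean = α/β = 45.29/8.96 = 5.0547.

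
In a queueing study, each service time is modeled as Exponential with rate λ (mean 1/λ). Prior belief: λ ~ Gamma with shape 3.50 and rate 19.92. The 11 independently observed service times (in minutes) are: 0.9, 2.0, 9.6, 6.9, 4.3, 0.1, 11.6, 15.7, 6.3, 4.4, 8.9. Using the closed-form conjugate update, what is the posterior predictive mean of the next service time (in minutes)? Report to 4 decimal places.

With a Gamma(shape α, rate β) prior on the exponential rate λ, the posterior after n observations with total T = Σxᵢ is Gamma(α+n, β+T).
Sum of observations T = 70.7 minutes; n = 11.
Posterior: Gamma(3.50+11, 19.92+70.7) = Gamma(14.50, 90.62).
The predictive distribution for the next observation is Lomax; its mean is β/(α−1) = 90.62/13.50 = 6.7126.

6.7126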